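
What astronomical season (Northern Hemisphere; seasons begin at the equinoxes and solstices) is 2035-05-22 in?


Date: May 22
Astronomical Spring (approx.; exact equinox/solstice day varies by year): March 20 to June 20
May 22 falls within the Spring window

Spring


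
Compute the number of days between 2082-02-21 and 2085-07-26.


From 2082-02-21 to 2085-07-26
2082-02-21: days before February = 31; day of year = 31 + 21 = 52
2085-07-26: days before July = 31 + 28 + 31 + 30 + 31 + 30 = 181 (2085 is not a leap year); day of year = 181 + 26 = 207
Rest of 2082: 365 - 52 = 313
Full years 2083 (365), 2084 (366): 731
Total = 313 + 731 + 207 = 1251

1251 days


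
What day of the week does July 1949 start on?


Target: July 1, 1949
Anchor: Jan 1, 1949. With p = 1949 - 1 = 1948: (p + p//4 - p//100 + p//400) mod 7 = (1948 + 487 - 19 + 4) mod 7 = 2420 mod 7 = 5 -> Saturday (Mon=0 ... Sun=6)
Days before July (Jan-Jun): 181 days
Weekday index = (5 + 181) mod 7 = 4

Friday


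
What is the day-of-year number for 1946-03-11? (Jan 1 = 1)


Date: March 11, 1946
Days in months 1 through 2: 59
Plus 11 days in March

Day of year: 70


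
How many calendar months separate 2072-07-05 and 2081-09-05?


From July 2072 to September 2081
9 years * 12 = 108 months, plus 2 months = 110

110 months


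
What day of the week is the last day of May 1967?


May 1967 has 31 days
Anchor: Jan 1, 1967. With p = 1967 - 1 = 1966: (p + p//4 - p//100 + p//400) mod 7 = (1966 + 491 - 19 + 4) mod 7 = 2442 mod 7 = 6 -> Sunday (Mon=0 ... Sun=6)
Days before May (Jan-Apr): 120; May 1 index = (6 + 120) mod 7 = 0 -> Monday
Last day offset: 31 - 1 = 30 days
Weekday index = (0 + 30) mod 7 = 2

Wednesday, May 31


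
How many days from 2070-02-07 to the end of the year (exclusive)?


Day of year: 38 of 365
Remaining = 365 - 38

327 days


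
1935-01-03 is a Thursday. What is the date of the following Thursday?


Current: Thursday
Target: Thursday
Days ahead: 7

Next Thursday: 1935-01-10


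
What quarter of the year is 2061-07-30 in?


Month: July (month 7)
Q1: Jan-Mar, Q2: Apr-Jun, Q3: Jul-Sep, Q4: Oct-Dec

Q3


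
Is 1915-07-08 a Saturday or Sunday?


Anchor: Jan 1, 1915. With p = 1915 - 1 = 1914: (p + p//4 - p//100 + p//400) mod 7 = (1914 + 478 - 19 + 4) mod 7 = 2377 mod 7 = 4 -> Friday (Mon=0 ... Sun=6)
Day of year: 189; offset = 188
Weekday index = (4 + 188) mod 7 = 3 -> Thursday
Weekend days: Saturday, Sunday

No


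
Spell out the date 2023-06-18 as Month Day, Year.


ISO 2023-06-18 parses as year=2023, month=06, day=18
Month 6 -> June

June 18, 2023


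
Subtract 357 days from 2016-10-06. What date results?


Start: 2016-10-06, subtract 357 days
Back 6 days from October 6 reaches September 30, 2016 -> 351 left
September 2016 has 30 days -> back to August 31, 2016 -> 321 left
August 2016 has 31 days -> back to July 31, 2016 -> 290 left
July 2016 has 31 days -> back to June 30, 2016 -> 259 left
June 2016 has 30 days -> back to May 31, 2016 -> 229 left
May 2016 has 31 days -> back to April 30, 2016 -> 198 left
April 2016 has 30 days -> back to March 31, 2016 -> 168 left
March 2016 has 31 days -> back to February 29, 2016 -> 137 left
February 2016 has 29 days -> back to January 31, 2016 -> 108 left
January 2016 has 31 days -> back to December 31, 2015 -> 77 left
December 2015 has 31 days -> back to November 30, 2015 -> 46 left
November 2015 has 30 days -> back to October 31, 2015 -> 16 left
October 2015: 31 - 16 = 15 -> lands on October 15

Result: 2015-10-15


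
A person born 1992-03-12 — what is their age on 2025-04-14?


Birth: 1992-03-12
Reference: 2025-04-14
Year difference: 2025 - 1992 = 33

33 years old


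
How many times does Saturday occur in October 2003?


October 2003 has 31 days
Anchor: Jan 1, 2003. With p = 2003 - 1 = 2002: (p + p//4 - p//100 + p//400) mod 7 = (2002 + 500 - 20 + 5) mod 7 = 2487 mod 7 = 2 -> Wednesday (Mon=0 ... Sun=6)
Days before October (Jan-Sep): 273; October 1 index = (2 + 273) mod 7 = 2 -> Wednesday
First Saturday is October 4
Saturdays: 4, 11, 18, 25

4 Saturdays


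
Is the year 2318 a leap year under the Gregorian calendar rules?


Gregorian leap year rule: divisible by 4, but not by 100, unless also by 400.
2318 is not divisible by 4 -> not a leap year

No


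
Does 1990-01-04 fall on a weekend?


Anchor: Jan 1, 1990. With p = 1990 - 1 = 1989: (p + p//4 - p//100 + p//400) mod 7 = (1989 + 497 - 19 + 4) mod 7 = 2471 mod 7 = 0 -> Monday (Mon=0 ... Sun=6)
Day of year: 4; offset = 3
Weekday index = (0 + 3) mod 7 = 3 -> Thursday
Weekend days: Saturday, Sunday

No


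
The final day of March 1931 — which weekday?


March 1931 has 31 days
Anchor: Jan 1, 1931. With p = 1931 - 1 = 1930: (p + p//4 - p//100 + p//400) mod 7 = (1930 + 482 - 19 + 4) mod 7 = 2397 mod 7 = 3 -> Thursday (Mon=0 ... Sun=6)
Days before March (Jan-Feb): 59; March 1 index = (3 + 59) mod 7 = 6 -> Sunday
Last day offset: 31 - 1 = 30 days
Weekday index = (6 + 30) mod 7 = 1

Tuesday, March 31


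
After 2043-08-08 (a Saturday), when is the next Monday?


Current: Saturday
Target: Monday
Days ahead: 2

Next Monday: 2043-08-10


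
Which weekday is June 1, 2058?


Target: June 1, 2058
Anchor: Jan 1, 2058. With p = 2058 - 1 = 2057: (p + p//4 - p//100 + p//400) mod 7 = (2057 + 514 - 20 + 5) mod 7 = 2556 mod 7 = 1 -> Tuesday (Mon=0 ... Sun=6)
Days before June (Jan-May): 151 days
Weekday index = (1 + 151) mod 7 = 5

Saturday


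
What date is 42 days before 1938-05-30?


Start: 1938-05-30, subtract 42 days
Back 30 days from May 30 reaches April 30, 1938 -> 12 left
April 1938: 30 - 12 = 18 -> lands on April 18

Result: 1938-04-18


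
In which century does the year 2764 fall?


Century = (year - 1) // 100 + 1
= (2764 - 1) // 100 + 1
= 2763 // 100 + 1
= 27 + 1

28th century


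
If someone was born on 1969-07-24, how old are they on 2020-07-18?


Birth: 1969-07-24
Reference: 2020-07-18
Year difference: 2020 - 1969 = 51
Birthday not yet reached in 2020, subtract 1

50 years old


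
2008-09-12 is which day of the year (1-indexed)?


Date: September 12, 2008
Days in months 1 through 8: 244
Plus 12 days in September

Day of year: 256


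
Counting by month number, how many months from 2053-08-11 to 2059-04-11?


From August 2053 to April 2059
6 years * 12 = 72 months, minus 4 months = 68

68 months


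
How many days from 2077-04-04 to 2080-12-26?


From 2077-04-04 to 2080-12-26
2077-04-04: days before April = 31 + 28 + 31 = 90 (2077 is not a leap year); day of year = 90 + 4 = 94
2080-12-26: days before December = 31 + 29 + 31 + 30 + 31 + 30 + 31 + 31 + 30 + 31 + 30 = 335 (2080 is a leap year); day of year = 335 + 26 = 361
Rest of 2077: 365 - 94 = 271
Full years 2078 (365), 2079 (365): 730
Total = 271 + 730 + 361 = 1362

1362 days


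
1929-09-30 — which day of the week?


Date: September 30, 1929
Anchor: Jan 1, 1929. With p = 1929 - 1 = 1928: (p + p//4 - p//100 + p//400) mod 7 = (1928 + 482 - 19 + 4) mod 7 = 2395 mod 7 = 1 -> Tuesday (Mon=0 ... Sun=6)
Days before September (Jan-Aug): 243; offset = 243 + 30 - 1 = 272
Weekday index = (1 + 272) mod 7 = 0

Day of the week: Monday


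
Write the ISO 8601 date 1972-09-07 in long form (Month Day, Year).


ISO 1972-09-07 parses as year=1972, month=09, day=07
Month 9 -> September

September 7, 1972


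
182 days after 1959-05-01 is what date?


Start: 1959-05-01, add 182 days
May 1959 has 31 days: 31 - 1 = 30 days to May 31 -> 152 left
June 1959 has 30 days -> 122 left
July 1959 has 31 days -> 91 left
August 1959 has 31 days -> 60 left
September 1959 has 30 days -> 30 left
October 1959: 30 <= 31 -> lands on October 30

Result: 1959-10-30


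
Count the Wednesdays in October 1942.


October 1942 has 31 days
Anchor: Jan 1, 1942. With p = 1942 - 1 = 1941: (p + p//4 - p//100 + p//400) mod 7 = (1941 + 485 - 19 + 4) mod 7 = 2411 mod 7 = 3 -> Thursday (Mon=0 ... Sun=6)
Days before October (Jan-Sep): 273; October 1 index = (3 + 273) mod 7 = 3 -> Thursday
First Wednesday is October 7
Wednesdays: 7, 14, 21, 28

4 Wednesdays


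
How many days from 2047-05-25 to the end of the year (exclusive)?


Day of year: 145 of 365
Remaining = 365 - 145

220 days


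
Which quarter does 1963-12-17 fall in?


Month: December (month 12)
Q1: Jan-Mar, Q2: Apr-Jun, Q3: Jul-Sep, Q4: Oct-Dec

Q4


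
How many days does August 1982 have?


August 1982

31 days


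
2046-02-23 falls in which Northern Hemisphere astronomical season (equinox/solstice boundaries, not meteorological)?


Date: February 23
Astronomical Winter (approx.; exact equinox/solstice day varies by year): December 21 to March 19
February 23 falls within the Winter window

Winter


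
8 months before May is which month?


May is month 5
5 - 8 = -3; wrap: -3 + 12 = 9

September


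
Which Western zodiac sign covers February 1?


Date: February 1
Conventional tropical zodiac dates: Aquarius from January 20 onward; Pisces starts February 19
February 1 falls within the Aquarius range

Aquarius


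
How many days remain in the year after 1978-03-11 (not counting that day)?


Day of year: 70 of 365
Remaining = 365 - 70

295 days


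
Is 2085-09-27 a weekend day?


Anchor: Jan 1, 2085. With p = 2085 - 1 = 2084: (p + p//4 - p//100 + p//400) mod 7 = (2084 + 521 - 20 + 5) mod 7 = 2590 mod 7 = 0 -> Monday (Mon=0 ... Sun=6)
Day of year: 270; offset = 269
Weekday index = (0 + 269) mod 7 = 3 -> Thursday
Weekend days: Saturday, Sunday

No


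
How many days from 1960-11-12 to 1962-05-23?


From 1960-11-12 to 1962-05-23
1960-11-12: days before November = 31 + 29 + 31 + 30 + 31 + 30 + 31 + 31 + 30 + 31 = 305 (1960 is a leap year); day of year = 305 + 12 = 317
1962-05-23: days before May = 31 + 28 + 31 + 30 = 120 (1962 is not a leap year); day of year = 120 + 23 = 143
Rest of 1960: 366 - 317 = 49
Full years 1961 (365): 365
Total = 49 + 365 + 143 = 557

557 days


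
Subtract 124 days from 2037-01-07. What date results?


Start: 2037-01-07, subtract 124 days
Back 7 days from January 7 reaches December 31, 2036 -> 117 left
December 2036 has 31 days -> back to November 30, 2036 -> 86 left
November 2036 has 30 days -> back to October 31, 2036 -> 56 left
October 2036 has 31 days -> back to September 30, 2036 -> 25 left
September 2036: 30 - 25 = 5 -> lands on September 5

Result: 2036-09-05


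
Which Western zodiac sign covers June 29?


Date: June 29
Conventional tropical zodiac dates: Cancer from June 21 onward; Leo starts July 23
June 29 falls within the Cancer range

Cancer


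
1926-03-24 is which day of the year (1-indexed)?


Date: March 24, 1926
Days in months 1 through 2: 59
Plus 24 days in March

Day of year: 83


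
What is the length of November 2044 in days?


November 2044

30 days


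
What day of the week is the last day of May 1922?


May 1922 has 31 days
Anchor: Jan 1, 1922. With p = 1922 - 1 = 1921: (p + p//4 - p//100 + p//400) mod 7 = (1921 + 480 - 19 + 4) mod 7 = 2386 mod 7 = 6 -> Sunday (Mon=0 ... Sun=6)
Days before May (Jan-Apr): 120; May 1 index = (6 + 120) mod 7 = 0 -> Monday
Last day offset: 31 - 1 = 30 days
Weekday index = (0 + 30) mod 7 = 2

Wednesday, May 31


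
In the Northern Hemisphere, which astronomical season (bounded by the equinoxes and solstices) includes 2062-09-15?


Date: September 15
Astronomical Summer (approx.; exact equinox/solstice day varies by year): June 21 to September 21
September 15 falls within the Summer window

Summer


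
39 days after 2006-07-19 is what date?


Start: 2006-07-19, add 39 days
July 2006 has 31 days: 31 - 19 = 12 days to July 31 -> 27 left
August 2006: 27 <= 31 -> lands on August 27

Result: 2006-08-27


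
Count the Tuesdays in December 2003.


December 2003 has 31 days
Anchor: Jan 1, 2003. With p = 2003 - 1 = 2002: (p + p//4 - p//100 + p//400) mod 7 = (2002 + 500 - 20 + 5) mod 7 = 2487 mod 7 = 2 -> Wednesday (Mon=0 ... Sun=6)
Days before December (Jan-Nov): 334; December 1 index = (2 + 334) mod 7 = 0 -> Monday
First Tuesday is December 2
Tuesdays: 2, 9, 16, 23, 30

5 Tuesdays


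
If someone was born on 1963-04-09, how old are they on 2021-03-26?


Birth: 1963-04-09
Reference: 2021-03-26
Year difference: 2021 - 1963 = 58
Birthday not yet reached in 2021, subtract 1

57 years old


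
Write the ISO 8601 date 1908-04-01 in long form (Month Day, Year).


ISO 1908-04-01 parses as year=1908, month=04, day=01
Month 4 -> April

April 1, 1908


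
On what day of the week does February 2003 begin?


Target: February 1, 2003
Anchor: Jan 1, 2003. With p = 2003 - 1 = 2002: (p + p//4 - p//100 + p//400) mod 7 = (2002 + 500 - 20 + 5) mod 7 = 2487 mod 7 = 2 -> Wednesday (Mon=0 ... Sun=6)
Days before February (Jan): 31 days
Weekday index = (2 + 31) mod 7 = 5

Saturday


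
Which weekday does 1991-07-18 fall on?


Date: July 18, 1991
Anchor: Jan 1, 1991. With p = 1991 - 1 = 1990: (p + p//4 - p//100 + p//400) mod 7 = (1990 + 497 - 19 + 4) mod 7 = 2472 mod 7 = 1 -> Tuesday (Mon=0 ... Sun=6)
Days before July (Jan-Jun): 181; offset = 181 + 18 - 1 = 198
Weekday index = (1 + 198) mod 7 = 3

Day of the week: Thursday


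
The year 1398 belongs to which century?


Century = (year - 1) // 100 + 1
= (1398 - 1) // 100 + 1
= 1397 // 100 + 1
= 13 + 1

14th century


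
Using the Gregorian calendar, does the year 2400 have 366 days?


Gregorian leap year rule: divisible by 4, but not by 100, unless also by 400.
2400 is divisible by 400 -> leap year

Yes


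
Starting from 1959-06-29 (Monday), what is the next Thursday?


Current: Monday
Target: Thursday
Days ahead: 3

Next Thursday: 1959-07-02


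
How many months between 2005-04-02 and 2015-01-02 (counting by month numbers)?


From April 2005 to January 2015
10 years * 12 = 120 months, minus 3 months = 117

117 months


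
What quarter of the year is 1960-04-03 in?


Month: April (month 4)
Q1: Jan-Mar, Q2: Apr-Jun, Q3: Jul-Sep, Q4: Oct-Dec

Q2


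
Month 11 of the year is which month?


Month 11 of 12

November


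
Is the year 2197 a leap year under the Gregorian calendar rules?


Gregorian leap year rule: divisible by 4, but not by 100, unless also by 400.
2197 is not divisible by 4 -> not a leap year

No


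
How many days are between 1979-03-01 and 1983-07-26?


From 1979-03-01 to 1983-07-26
1979-03-01: days before March = 31 + 28 = 59 (1979 is not a leap year); day of year = 59 + 1 = 60
1983-07-26: days before July = 31 + 28 + 31 + 30 + 31 + 30 = 181 (1983 is not a leap year); day of year = 181 + 26 = 207
Rest of 1979: 365 - 60 = 305
Full years 1980 (366), 1981 (365), 1982 (365): 1096
Total = 305 + 1096 + 207 = 1608

1608 days


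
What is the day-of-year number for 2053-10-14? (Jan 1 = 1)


Date: October 14, 2053
Days in months 1 through 9: 273
Plus 14 days in October

Day of year: 287


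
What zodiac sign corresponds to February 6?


Date: February 6
Conventional tropical zodiac dates: Aquarius from January 20 onward; Pisces starts February 19
February 6 falls within the Aquarius range

Aquarius


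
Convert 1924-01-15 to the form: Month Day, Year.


ISO 1924-01-15 parses as year=1924, month=01, day=15
Month 1 -> January

January 15, 1924


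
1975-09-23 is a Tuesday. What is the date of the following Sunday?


Current: Tuesday
Target: Sunday
Days ahead: 5

Next Sunday: 1975-09-28


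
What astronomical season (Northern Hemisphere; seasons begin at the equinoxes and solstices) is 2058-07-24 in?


Date: July 24
Astronomical Summer (approx.; exact equinox/solstice day varies by year): June 21 to September 21
July 24 falls within the Summer window

Summer


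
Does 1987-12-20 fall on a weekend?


Anchor: Jan 1, 1987. With p = 1987 - 1 = 1986: (p + p//4 - p//100 + p//400) mod 7 = (1986 + 496 - 19 + 4) mod 7 = 2467 mod 7 = 3 -> Thursday (Mon=0 ... Sun=6)
Day of year: 354; offset = 353
Weekday index = (3 + 353) mod 7 = 6 -> Sunday
Weekend days: Saturday, Sunday

Yes


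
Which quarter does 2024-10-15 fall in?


Month: October (month 10)
Q1: Jan-Mar, Q2: Apr-Jun, Q3: Jul-Sep, Q4: Oct-Dec

Q4


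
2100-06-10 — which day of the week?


Date: June 10, 2100
Anchor: Jan 1, 2100. With p = 2100 - 1 = 2099: (p + p//4 - p//100 + p//400) mod 7 = (2099 + 524 - 20 + 5) mod 7 = 2608 mod 7 = 4 -> Friday (Mon=0 ... Sun=6)
Days before June (Jan-May): 151; offset = 151 + 10 - 1 = 160
Weekday index = (4 + 160) mod 7 = 3

Day of the week: Thursday


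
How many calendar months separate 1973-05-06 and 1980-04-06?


From May 1973 to April 1980
7 years * 12 = 84 months, minus 1 month = 83

83 months


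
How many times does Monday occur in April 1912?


April 1912 has 30 days
Anchor: Jan 1, 1912. With p = 1912 - 1 = 1911: (p + p//4 - p//100 + p//400) mod 7 = (1911 + 477 - 19 + 4) mod 7 = 2373 mod 7 = 0 -> Monday (Mon=0 ... Sun=6)
Days before April (Jan-Mar): 91; April 1 index = (0 + 91) mod 7 = 0 -> Monday
First Monday is April 1
Mondays: 1, 8, 15, 22, 29

5 Mondays


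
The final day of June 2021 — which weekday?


June 2021 has 30 days
Anchor: Jan 1, 2021. With p = 2021 - 1 = 2020: (p + p//4 - p//100 + p//400) mod 7 = (2020 + 505 - 20 + 5) mod 7 = 2510 mod 7 = 4 -> Friday (Mon=0 ... Sun=6)
Days before June (Jan-May): 151; June 1 index = (4 + 151) mod 7 = 1 -> Tuesday
Last day offset: 30 - 1 = 29 days
Weekday index = (1 + 29) mod 7 = 2

Wednesday, June 30


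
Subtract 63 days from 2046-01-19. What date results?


Start: 2046-01-19, subtract 63 days
Back 19 days from January 19 reaches December 31, 2045 -> 44 left
December 2045 has 31 days -> back to November 30, 2045 -> 13 left
November 2045: 30 - 13 = 17 -> lands on November 17

Result: 2045-11-17


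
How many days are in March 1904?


March 1904

31 days


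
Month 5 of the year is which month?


Month 5 of 12

May


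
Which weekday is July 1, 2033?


Target: July 1, 2033
Anchor: Jan 1, 2033. With p = 2033 - 1 = 2032: (p + p//4 - p//100 + p//400) mod 7 = (2032 + 508 - 20 + 5) mod 7 = 2525 mod 7 = 5 -> Saturday (Mon=0 ... Sun=6)
Days before July (Jan-Jun): 181 days
Weekday index = (5 + 181) mod 7 = 4

Friday


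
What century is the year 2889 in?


Century = (year - 1) // 100 + 1
= (2889 - 1) // 100 + 1
= 2888 // 100 + 1
= 28 + 1

29th century


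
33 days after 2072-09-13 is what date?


Start: 2072-09-13, add 33 days
September 2072 has 30 days: 30 - 13 = 17 days to September 30 -> 16 left
October 2072: 16 <= 31 -> lands on October 16

Result: 2072-10-16


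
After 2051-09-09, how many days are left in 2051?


Day of year: 252 of 365
Remaining = 365 - 252

113 days


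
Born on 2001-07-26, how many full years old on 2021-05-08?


Birth: 2001-07-26
Reference: 2021-05-08
Year difference: 2021 - 2001 = 20
Birthday not yet reached in 2021, subtract 1

19 years old


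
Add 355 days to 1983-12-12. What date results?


Start: 1983-12-12, add 355 days
December 1983 has 31 days: 31 - 12 = 19 days to December 31 -> 336 left
January 1984 has 31 days -> 305 left
February 1984 has 29 days -> 276 left
March 1984 has 31 days -> 245 left
April 1984 has 30 days -> 215 left
May 1984 has 31 days -> 184 left
June 1984 has 30 days -> 154 left
July 1984 has 31 days -> 123 left
August 1984 has 31 days -> 92 left
September 1984 has 30 days -> 62 left
October 1984 has 31 days -> 31 left
November 1984 has 30 days -> 1 left
December 1984: 1 <= 31 -> lands on December 1

Result: 1984-12-01


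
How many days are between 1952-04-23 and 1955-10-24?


From 1952-04-23 to 1955-10-24
1952-04-23: days before April = 31 + 29 + 31 = 91 (1952 is a leap year); day of year = 91 + 23 = 114
1955-10-24: days before October = 31 + 28 + 31 + 30 + 31 + 30 + 31 + 31 + 30 = 273 (1955 is not a leap year); day of year = 273 + 24 = 297
Rest of 1952: 366 - 114 = 252
Full years 1953 (365), 1954 (365): 730
Total = 252 + 730 + 297 = 1279

1279 days


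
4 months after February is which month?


February is month 2
2 + 4 = 6

June


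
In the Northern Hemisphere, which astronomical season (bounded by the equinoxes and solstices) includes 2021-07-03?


Date: July 3
Astronomical Summer (approx.; exact equinox/solstice day varies by year): June 21 to September 21
July 3 falls within the Summer window

Summer


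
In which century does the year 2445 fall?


Century = (year - 1) // 100 + 1
= (2445 - 1) // 100 + 1
= 2444 // 100 + 1
= 24 + 1

25th century


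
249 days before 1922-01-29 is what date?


Start: 1922-01-29, subtract 249 days
Back 29 days from January 29 reaches December 31, 1921 -> 220 left
December 1921 has 31 days -> back to November 30, 1921 -> 189 left
November 1921 has 30 days -> back to October 31, 1921 -> 159 left
October 1921 has 31 days -> back to September 30, 1921 -> 128 left
September 1921 has 30 days -> back to August 31, 1921 -> 98 left
August 1921 has 31 days -> back to July 31, 1921 -> 67 left
July 1921 has 31 days -> back to June 30, 1921 -> 36 left
June 1921 has 30 days -> back to May 31, 1921 -> 6 left
May 1921: 31 - 6 = 25 -> lands on May 25

Result: 1921-05-25


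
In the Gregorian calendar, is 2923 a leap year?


Gregorian leap year rule: divisible by 4, but not by 100, unless also by 400.
2923 is not divisible by 4 -> not a leap year

No


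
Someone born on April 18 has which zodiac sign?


Date: April 18
Conventional tropical zodiac dates: Aries from March 21 onward; Taurus starts April 20
April 18 falls within the Aries range

Aries


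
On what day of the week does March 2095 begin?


Target: March 1, 2095
Anchor: Jan 1, 2095. With p = 2095 - 1 = 2094: (p + p//4 - p//100 + p//400) mod 7 = (2094 + 523 - 20 + 5) mod 7 = 2602 mod 7 = 5 -> Saturday (Mon=0 ... Sun=6)
Days before March (Jan-Feb): 59 days
Weekday index = (5 + 59) mod 7 = 1

Tuesday


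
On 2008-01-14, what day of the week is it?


Date: January 14, 2008
Anchor: Jan 1, 2008. With p = 2008 - 1 = 2007: (p + p//4 - p//100 + p//400) mod 7 = (2007 + 501 - 20 + 5) mod 7 = 2493 mod 7 = 1 -> Tuesday (Mon=0 ... Sun=6)
Days into year = 14 - 1 = 13
Weekday index = (1 + 13) mod 7 = 0

Day of the week: Monday


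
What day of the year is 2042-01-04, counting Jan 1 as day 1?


Date: January 4, 2042
No months before January
Plus 4 days in January

Day of year: 4


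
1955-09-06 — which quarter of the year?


Month: September (month 9)
Q1: Jan-Mar, Q2: Apr-Jun, Q3: Jul-Sep, Q4: Oct-Dec

Q3


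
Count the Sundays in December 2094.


December 2094 has 31 days
Anchor: Jan 1, 2094. With p = 2094 - 1 = 2093: (p + p//4 - p//100 + p//400) mod 7 = (2093 + 523 - 20 + 5) mod 7 = 2601 mod 7 = 4 -> Friday (Mon=0 ... Sun=6)
Days before December (Jan-Nov): 334; December 1 index = (4 + 334) mod 7 = 2 -> Wednesday
First Sunday is December 5
Sundays: 5, 12, 19, 26

4 Sundays


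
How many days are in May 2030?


May 2030

31 days


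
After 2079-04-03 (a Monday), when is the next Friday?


Current: Monday
Target: Friday
Days ahead: 4

Next Friday: 2079-04-07


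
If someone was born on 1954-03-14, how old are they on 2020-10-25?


Birth: 1954-03-14
Reference: 2020-10-25
Year difference: 2020 - 1954 = 66

66 years old


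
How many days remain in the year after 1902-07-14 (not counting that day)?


Day of year: 195 of 365
Remaining = 365 - 195

170 days


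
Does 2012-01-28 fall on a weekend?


Anchor: Jan 1, 2012. With p = 2012 - 1 = 2011: (p + p//4 - p//100 + p//400) mod 7 = (2011 + 502 - 20 + 5) mod 7 = 2498 mod 7 = 6 -> Sunday (Mon=0 ... Sun=6)
Day of year: 28; offset = 27
Weekday index = (6 + 27) mod 7 = 5 -> Saturday
Weekend days: Saturday, Sunday

Yes


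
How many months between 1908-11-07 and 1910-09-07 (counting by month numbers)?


From November 1908 to September 1910
2 years * 12 = 24 months, minus 2 months = 22

22 months


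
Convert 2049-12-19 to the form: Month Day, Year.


ISO 2049-12-19 parses as year=2049, month=12, day=19
Month 12 -> December

December 19, 2049


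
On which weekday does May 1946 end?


May 1946 has 31 days
Anchor: Jan 1, 1946. With p = 1946 - 1 = 1945: (p + p//4 - p//100 + p//400) mod 7 = (1945 + 486 - 19 + 4) mod 7 = 2416 mod 7 = 1 -> Tuesday (Mon=0 ... Sun=6)
Days before May (Jan-Apr): 120; May 1 index = (1 + 120) mod 7 = 2 -> Wednesday
Last day offset: 31 - 1 = 30 days
Weekday index = (2 + 30) mod 7 = 4

Friday, May 31


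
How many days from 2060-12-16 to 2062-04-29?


From 2060-12-16 to 2062-04-29
2060-12-16: days before December = 31 + 29 + 31 + 30 + 31 + 30 + 31 + 31 + 30 + 31 + 30 = 335 (2060 is a leap year); day of year = 335 + 16 = 351
2062-04-29: days before April = 31 + 28 + 31 = 90 (2062 is not a leap year); day of year = 90 + 29 = 119
Rest of 2060: 366 - 351 = 15
Full years 2061 (365): 365
Total = 15 + 365 + 119 = 499

499 days


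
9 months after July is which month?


July is month 7
7 + 9 = 16; wrap: 16 - 12 = 4

April


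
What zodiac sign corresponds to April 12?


Date: April 12
Conventional tropical zodiac dates: Aries from March 21 onward; Taurus starts April 20
April 12 falls within the Aries range

Aries


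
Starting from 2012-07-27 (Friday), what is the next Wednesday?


Current: Friday
Target: Wednesday
Days ahead: 5

Next Wednesday: 2012-08-01


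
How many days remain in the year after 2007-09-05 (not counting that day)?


Day of year: 248 of 365
Remaining = 365 - 248

117 days


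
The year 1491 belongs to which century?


Century = (year - 1) // 100 + 1
= (1491 - 1) // 100 + 1
= 1490 // 100 + 1
= 14 + 1

15th century


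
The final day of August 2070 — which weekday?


August 2070 has 31 days
Anchor: Jan 1, 2070. With p = 2070 - 1 = 2069: (p + p//4 - p//100 + p//400) mod 7 = (2069 + 517 - 20 + 5) mod 7 = 2571 mod 7 = 2 -> Wednesday (Mon=0 ... Sun=6)
Days before August (Jan-Jul): 212; August 1 index = (2 + 212) mod 7 = 4 -> Friday
Last day offset: 31 - 1 = 30 days
Weekday index = (4 + 30) mod 7 = 6

Sunday, August 31


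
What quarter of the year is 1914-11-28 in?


Month: November (month 11)
Q1: Jan-Mar, Q2: Apr-Jun, Q3: Jul-Sep, Q4: Oct-Dec

Q4


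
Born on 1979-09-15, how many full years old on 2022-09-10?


Birth: 1979-09-15
Reference: 2022-09-10
Year difference: 2022 - 1979 = 43
Birthday not yet reached in 2022, subtract 1

42 years old


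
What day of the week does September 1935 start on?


Target: September 1, 1935
Anchor: Jan 1, 1935. With p = 1935 - 1 = 1934: (p + p//4 - p//100 + p//400) mod 7 = (1934 + 483 - 19 + 4) mod 7 = 2402 mod 7 = 1 -> Tuesday (Mon=0 ... Sun=6)
Days before September (Jan-Aug): 243 days
Weekday index = (1 + 243) mod 7 = 6

Sunday


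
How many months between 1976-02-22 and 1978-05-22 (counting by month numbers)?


From February 1976 to May 1978
2 years * 12 = 24 months, plus 3 months = 27

27 months


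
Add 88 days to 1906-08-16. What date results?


Start: 1906-08-16, add 88 days
August 1906 has 31 days: 31 - 16 = 15 days to August 31 -> 73 left
September 1906 has 30 days -> 43 left
October 1906 has 31 days -> 12 left
November 1906: 12 <= 30 -> lands on November 12

Result: 1906-11-12


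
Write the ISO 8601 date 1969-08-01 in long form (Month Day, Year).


ISO 1969-08-01 parses as year=1969, month=08, day=01
Month 8 -> August

August 1, 1969


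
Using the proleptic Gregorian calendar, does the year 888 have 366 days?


Gregorian leap year rule: divisible by 4, but not by 100, unless also by 400.
888 is divisible by 4 but not 100 -> leap year

Yes


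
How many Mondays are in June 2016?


June 2016 has 30 days
Anchor: Jan 1, 2016. With p = 2016 - 1 = 2015: (p + p//4 - p//100 + p//400) mod 7 = (2015 + 503 - 20 + 5) mod 7 = 2503 mod 7 = 4 -> Friday (Mon=0 ... Sun=6)
Days before June (Jan-May): 152; June 1 index = (4 + 152) mod 7 = 2 -> Wednesday
First Monday is June 6
Mondays: 6, 13, 20, 27

4 Mondays


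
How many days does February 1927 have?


February 1927 (leap year: no)

28 days


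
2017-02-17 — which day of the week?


Date: February 17, 2017
Anchor: Jan 1, 2017. With p = 2017 - 1 = 2016: (p + p//4 - p//100 + p//400) mod 7 = (2016 + 504 - 20 + 5) mod 7 = 2505 mod 7 = 6 -> Sunday (Mon=0 ... Sun=6)
Days before February (Jan): 31; offset = 31 + 17 - 1 = 47
Weekday index = (6 + 47) mod 7 = 4

Day of the week: Friday


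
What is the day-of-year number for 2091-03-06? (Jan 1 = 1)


Date: March 6, 2091
Days in months 1 through 2: 59
Plus 6 days in March

Day of year: 65


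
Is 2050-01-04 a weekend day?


Anchor: Jan 1, 2050. With p = 2050 - 1 = 2049: (p + p//4 - p//100 + p//400) mod 7 = (2049 + 512 - 20 + 5) mod 7 = 2546 mod 7 = 5 -> Saturday (Mon=0 ... Sun=6)
Day of year: 4; offset = 3
Weekday index = (5 + 3) mod 7 = 1 -> Tuesday
Weekend days: Saturday, Sunday

No


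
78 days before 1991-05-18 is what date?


Start: 1991-05-18, subtract 78 days
Back 18 days from May 18 reaches April 30, 1991 -> 60 left
April 1991 has 30 days -> back to March 31, 1991 -> 30 left
March 1991: 31 - 30 = 1 -> lands on March 1

Result: 1991-03-01


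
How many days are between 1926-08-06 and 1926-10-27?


From 1926-08-06 to 1926-10-27
1926-08-06: days before August = 31 + 28 + 31 + 30 + 31 + 30 + 31 = 212 (1926 is not a leap year); day of year = 212 + 6 = 218
1926-10-27: days before October = 31 + 28 + 31 + 30 + 31 + 30 + 31 + 31 + 30 = 273 (1926 is not a leap year); day of year = 273 + 27 = 300
Same year: 300 - 218 = 82

82 days


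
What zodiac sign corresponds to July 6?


Date: July 6
Conventional tropical zodiac dates: Cancer from June 21 onward; Leo starts July 23
July 6 falls within the Cancer range

Cancer


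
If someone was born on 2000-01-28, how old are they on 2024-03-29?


Birth: 2000-01-28
Reference: 2024-03-29
Year difference: 2024 - 2000 = 24

24 years old


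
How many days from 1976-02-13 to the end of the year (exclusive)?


Day of year: 44 of 366
Remaining = 366 - 44

322 days


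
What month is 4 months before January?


January is month 1
1 - 4 = -3; wrap: -3 + 12 = 9

September


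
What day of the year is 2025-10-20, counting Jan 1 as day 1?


Date: October 20, 2025
Days in months 1 through 9: 273
Plus 20 days in October

Day of year: 293


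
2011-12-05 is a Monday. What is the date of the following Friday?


Current: Monday
Target: Friday
Days ahead: 4

Next Friday: 2011-12-09


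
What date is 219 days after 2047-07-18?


Start: 2047-07-18, add 219 days
July 2047 has 31 days: 31 - 18 = 13 days to July 31 -> 206 left
August 2047 has 31 days -> 175 left
September 2047 has 30 days -> 145 left
October 2047 has 31 days -> 114 left
November 2047 has 30 days -> 84 left
December 2047 has 31 days -> 53 left
January 2048 has 31 days -> 22 left
February 2048: 22 <= 29 -> lands on February 22

Result: 2048-02-22


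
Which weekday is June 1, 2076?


Target: June 1, 2076
Anchor: Jan 1, 2076. With p = 2076 - 1 = 2075: (p + p//4 - p//100 + p//400) mod 7 = (2075 + 518 - 20 + 5) mod 7 = 2578 mod 7 = 2 -> Wednesday (Mon=0 ... Sun=6)
Days before June (Jan-May): 152 days
Weekday index = (2 + 152) mod 7 = 0

Monday


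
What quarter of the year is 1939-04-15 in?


Month: April (month 4)
Q1: Jan-Mar, Q2: Apr-Jun, Q3: Jul-Sep, Q4: Oct-Dec

Q2


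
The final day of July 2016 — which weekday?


July 2016 has 31 days
Anchor: Jan 1, 2016. With p = 2016 - 1 = 2015: (p + p//4 - p//100 + p//400) mod 7 = (2015 + 503 - 20 + 5) mod 7 = 2503 mod 7 = 4 -> Friday (Mon=0 ... Sun=6)
Days before July (Jan-Jun): 182; July 1 index = (4 + 182) mod 7 = 4 -> Friday
Last day offset: 31 - 1 = 30 days
Weekday index = (4 + 30) mod 7 = 6

Sunday, July 31


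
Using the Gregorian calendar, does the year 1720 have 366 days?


Gregorian leap year rule: divisible by 4, but not by 100, unless also by 400.
1720 is divisible by 4 but not 100 -> leap year

Yes


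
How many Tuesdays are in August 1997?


August 1997 has 31 days
Anchor: Jan 1, 1997. With p = 1997 - 1 = 1996: (p + p//4 - p//100 + p//400) mod 7 = (1996 + 499 - 19 + 4) mod 7 = 2480 mod 7 = 2 -> Wednesday (Mon=0 ... Sun=6)
Days before August (Jan-Jul): 212; August 1 index = (2 + 212) mod 7 = 4 -> Friday
First Tuesday is August 5
Tuesdays: 5, 12, 19, 26

4 Tuesdays


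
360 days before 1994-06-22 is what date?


Start: 1994-06-22, subtract 360 days
Back 22 days from June 22 reaches May 31, 1994 -> 338 left
May 1994 has 31 days -> back to April 30, 1994 -> 307 left
April 1994 has 30 days -> back to March 31, 1994 -> 277 left
March 1994 has 31 days -> back to February 28, 1994 -> 246 left
February 1994 has 28 days -> back to January 31, 1994 -> 218 left
January 1994 has 31 days -> back to December 31, 1993 -> 187 left
December 1993 has 31 days -> back to November 30, 1993 -> 156 left
November 1993 has 30 days -> back to October 31, 1993 -> 126 left
October 1993 has 31 days -> back to September 30, 1993 -> 95 left
September 1993 has 30 days -> back to August 31, 1993 -> 65 left
August 1993 has 31 days -> back to July 31, 1993 -> 34 left
July 1993 has 31 days -> back to June 30, 1993 -> 3 left
June 1993: 30 - 3 = 27 -> lands on June 27

Result: 1993-06-27


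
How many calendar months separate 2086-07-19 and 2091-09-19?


From July 2086 to September 2091
5 years * 12 = 60 months, plus 2 months = 62

62 months


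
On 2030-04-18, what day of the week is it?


Date: April 18, 2030
Anchor: Jan 1, 2030. With p = 2030 - 1 = 2029: (p + p//4 - p//100 + p//400) mod 7 = (2029 + 507 - 20 + 5) mod 7 = 2521 mod 7 = 1 -> Tuesday (Mon=0 ... Sun=6)
Days before April (Jan-Mar): 90; offset = 90 + 18 - 1 = 107
Weekday index = (1 + 107) mod 7 = 3

Day of the week: Thursday


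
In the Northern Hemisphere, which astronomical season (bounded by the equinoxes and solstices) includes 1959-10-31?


Date: October 31
Astronomical Autumn (approx.; exact equinox/solstice day varies by year): September 22 to December 20
October 31 falls within the Autumn window

Autumn


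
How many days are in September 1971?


September 1971

30 days


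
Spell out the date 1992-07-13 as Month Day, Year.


ISO 1992-07-13 parses as year=1992, month=07, day=13
Month 7 -> July

July 13, 1992


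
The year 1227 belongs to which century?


Century = (year - 1) // 100 + 1
= (1227 - 1) // 100 + 1
= 1226 // 100 + 1
= 12 + 1

13th century


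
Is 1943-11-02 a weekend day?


Anchor: Jan 1, 1943. With p = 1943 - 1 = 1942: (p + p//4 - p//100 + p//400) mod 7 = (1942 + 485 - 19 + 4) mod 7 = 2412 mod 7 = 4 -> Friday (Mon=0 ... Sun=6)
Day of year: 306; offset = 305
Weekday index = (4 + 305) mod 7 = 1 -> Tuesday
Weekend days: Saturday, Sunday

No


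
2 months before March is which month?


March is month 3
3 - 2 = 1

January


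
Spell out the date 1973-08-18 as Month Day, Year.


ISO 1973-08-18 parses as year=1973, month=08, day=18
Month 8 -> August

August 18, 1973


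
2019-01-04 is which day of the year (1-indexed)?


Date: January 4, 2019
No months before January
Plus 4 days in January

Day of year: 4


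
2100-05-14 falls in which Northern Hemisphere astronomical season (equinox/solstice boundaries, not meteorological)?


Date: May 14
Astronomical Spring (approx.; exact equinox/solstice day varies by year): March 20 to June 20
May 14 falls within the Spring window

Spring


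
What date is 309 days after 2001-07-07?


Start: 2001-07-07, add 309 days
July 2001 has 31 days: 31 - 7 = 24 days to July 31 -> 285 left
August 2001 has 31 days -> 254 left
September 2001 has 30 days -> 224 left
October 2001 has 31 days -> 193 left
November 2001 has 30 days -> 163 left
December 2001 has 31 days -> 132 left
January 2002 has 31 days -> 101 left
February 2002 has 28 days -> 73 left
March 2002 has 31 days -> 42 left
April 2002 has 30 days -> 12 left
May 2002: 12 <= 31 -> lands on May 12

Result: 2002-05-12


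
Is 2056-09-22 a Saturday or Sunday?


Anchor: Jan 1, 2056. With p = 2056 - 1 = 2055: (p + p//4 - p//100 + p//400) mod 7 = (2055 + 513 - 20 + 5) mod 7 = 2553 mod 7 = 5 -> Saturday (Mon=0 ... Sun=6)
Day of year: 266; offset = 265
Weekday index = (5 + 265) mod 7 = 4 -> Friday
Weekend days: Saturday, Sunday

No


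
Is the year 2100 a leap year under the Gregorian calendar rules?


Gregorian leap year rule: divisible by 4, but not by 100, unless also by 400.
2100 is divisible by 100 but not 400 -> not a leap year

No


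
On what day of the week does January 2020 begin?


Target: January 1, 2020
Anchor: Jan 1, 2020. With p = 2020 - 1 = 2019: (p + p//4 - p//100 + p//400) mod 7 = (2019 + 504 - 20 + 5) mod 7 = 2508 mod 7 = 2 -> Wednesday (Mon=0 ... Sun=6)
Offset from anchor: 0 days
Weekday index = (2 + 0) mod 7 = 2

Wednesday


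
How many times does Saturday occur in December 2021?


December 2021 has 31 days
Anchor: Jan 1, 2021. With p = 2021 - 1 = 2020: (p + p//4 - p//100 + p//400) mod 7 = (2020 + 505 - 20 + 5) mod 7 = 2510 mod 7 = 4 -> Friday (Mon=0 ... Sun=6)
Days before December (Jan-Nov): 334; December 1 index = (4 + 334) mod 7 = 2 -> Wednesday
First Saturday is December 4
Saturdays: 4, 11, 18, 25

4 Saturdays


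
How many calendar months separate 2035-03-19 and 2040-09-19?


From March 2035 to September 2040
5 years * 12 = 60 months, plus 6 months = 66

66 months


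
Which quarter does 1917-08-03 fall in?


Month: August (month 8)
Q1: Jan-Mar, Q2: Apr-Jun, Q3: Jul-Sep, Q4: Oct-Dec

Q3


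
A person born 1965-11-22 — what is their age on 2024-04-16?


Birth: 1965-11-22
Reference: 2024-04-16
Year difference: 2024 - 1965 = 59
Birthday not yet reached in 2024, subtract 1

58 years old


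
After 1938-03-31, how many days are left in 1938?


Day of year: 90 of 365
Remaining = 365 - 90

275 days


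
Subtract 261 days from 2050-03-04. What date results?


Start: 2050-03-04, subtract 261 days
Back 4 days from March 4 reaches February 28, 2050 -> 257 left
February 2050 has 28 days -> back to January 31, 2050 -> 229 left
January 2050 has 31 days -> back to December 31, 2049 -> 198 left
December 2049 has 31 days -> back to November 30, 2049 -> 167 left
November 2049 has 30 days -> back to October 31, 2049 -> 137 left
October 2049 has 31 days -> back to September 30, 2049 -> 106 left
September 2049 has 30 days -> back to August 31, 2049 -> 76 left
August 2049 has 31 days -> back to July 31, 2049 -> 45 left
July 2049 has 31 days -> back to June 30, 2049 -> 14 left
June 2049: 30 - 14 = 16 -> lands on June 16

Result: 2049-06-16


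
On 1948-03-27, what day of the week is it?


Date: March 27, 1948
Anchor: Jan 1, 1948. With p = 1948 - 1 = 1947: (p + p//4 - p//100 + p//400) mod 7 = (1947 + 486 - 19 + 4) mod 7 = 2418 mod 7 = 3 -> Thursday (Mon=0 ... Sun=6)
Days before March (Jan-Feb): 60; offset = 60 + 27 - 1 = 86
Weekday index = (3 + 86) mod 7 = 5

Day of the week: Saturday


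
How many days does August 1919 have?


August 1919

31 days


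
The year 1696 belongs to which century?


Century = (year - 1) // 100 + 1
= (1696 - 1) // 100 + 1
= 1695 // 100 + 1
= 16 + 1

17th century


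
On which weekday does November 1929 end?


November 1929 has 30 days
Anchor: Jan 1, 1929. With p = 1929 - 1 = 1928: (p + p//4 - p//100 + p//400) mod 7 = (1928 + 482 - 19 + 4) mod 7 = 2395 mod 7 = 1 -> Tuesday (Mon=0 ... Sun=6)
Days before November (Jan-Oct): 304; November 1 index = (1 + 304) mod 7 = 4 -> Friday
Last day offset: 30 - 1 = 29 days
Weekday index = (4 + 29) mod 7 = 5

Saturday, November 30


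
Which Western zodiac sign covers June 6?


Date: June 6
Conventional tropical zodiac dates: Gemini from May 21 onward; Cancer starts June 21
June 6 falls within the Gemini range

Gemini


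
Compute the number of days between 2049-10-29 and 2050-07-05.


From 2049-10-29 to 2050-07-05
2049-10-29: days before October = 31 + 28 + 31 + 30 + 31 + 30 + 31 + 31 + 30 = 273 (2049 is not a leap year); day of year = 273 + 29 = 302
2050-07-05: days before July = 31 + 28 + 31 + 30 + 31 + 30 = 181 (2050 is not a leap year); day of year = 181 + 5 = 186
Rest of 2049: 365 - 302 = 63
Total = 63 + 186 = 249

249 days
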